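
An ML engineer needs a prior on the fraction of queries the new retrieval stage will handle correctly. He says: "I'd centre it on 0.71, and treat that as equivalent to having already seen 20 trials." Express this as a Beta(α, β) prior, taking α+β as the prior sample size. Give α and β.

Under the effective-sample-size interpretation, Beta(α, β) has prior mean α/(α+β) and prior sample size α+β.
So α+β = 20 and α/(α+β) = 0.71, giving α = 0.71·20 = 14.2 and β = 20 − 14.2 = 5.8.

α = 14.2, β = 5.8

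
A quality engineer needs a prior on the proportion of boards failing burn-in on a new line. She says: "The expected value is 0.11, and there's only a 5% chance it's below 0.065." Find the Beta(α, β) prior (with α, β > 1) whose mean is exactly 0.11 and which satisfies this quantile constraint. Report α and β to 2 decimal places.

α ≈ 11.81, β ≈ 95.53

With mean 0.11 fixed, write α = 0.11s, β = 0.89s where s = α+β.
Need P(θ < 0.065) = 0.05 under Beta(0.11s, 0.89s). Normal approximation: (q−m)/√(m(1−m)/s) ≈ z_{0.05} = -1.64, so s ≈ 0.11·0.89·(-1.64)²/(0.065−0.11)² = 130.8.
At s = 130.8: P(θ<0.065) ≈ 0.033. Adjusting to match 0.05 gives s ≈ 107.34.
So α = 0.11·107.34 ≈ 11.81, β = 0.89·107.34 ≈ 95.53.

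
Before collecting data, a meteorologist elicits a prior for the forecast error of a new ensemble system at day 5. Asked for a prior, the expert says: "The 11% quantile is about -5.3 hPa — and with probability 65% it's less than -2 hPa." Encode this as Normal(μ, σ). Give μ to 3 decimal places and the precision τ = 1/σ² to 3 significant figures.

μ = -2.789, τ = 0.239

The p-quantile of Normal(μ,σ) is μ + z_p·σ, with z_{0.11} = -1.227 and z_{0.65} = 0.3853.
Eliminate σ: μ = (z₂·x₁ − z₁·x₂)/(z₂ − z₁) = (0.3853·-5.3 − (-1.227)·-2)/1.612 = -2.789.
Then σ = (x₂ − x₁)/(z₂ − z₁) = (-2 − -5.3)/1.612 = 2.047.
Precision τ = 1/σ² = 1/2.047² = 0.239.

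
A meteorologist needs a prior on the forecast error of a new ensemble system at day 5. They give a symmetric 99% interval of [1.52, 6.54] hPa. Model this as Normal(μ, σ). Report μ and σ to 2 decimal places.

μ = 4.03, σ = 0.97

A symmetric 99% interval runs μ ± z·σ with z = 2.576.
Half-width = 2.51, so σ = 2.51/2.576 = 0.97.
μ is the interval midpoint, 4.03.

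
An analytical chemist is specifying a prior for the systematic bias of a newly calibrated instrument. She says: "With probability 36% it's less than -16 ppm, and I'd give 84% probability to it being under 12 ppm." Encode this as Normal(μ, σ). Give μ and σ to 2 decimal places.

μ = -8.58, σ = 20.70

The p-quantile of Normal(μ,σ) is μ + z_p·σ, with z_{0.36} = -0.3585 and z_{0.84} = 0.9945.
Eliminate σ: μ = (z₂·x₁ − z₁·x₂)/(z₂ − z₁) = (0.9945·-16 − (-0.3585)·12)/1.353 = -8.58.
Then σ = (x₂ − x₁)/(z₂ − z₁) = (12 − -16)/1.353 = 20.70.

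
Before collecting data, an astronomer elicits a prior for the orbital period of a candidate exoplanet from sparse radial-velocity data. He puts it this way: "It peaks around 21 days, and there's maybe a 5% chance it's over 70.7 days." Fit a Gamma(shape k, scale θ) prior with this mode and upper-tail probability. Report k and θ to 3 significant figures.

Gamma(k,θ) with k>1 has mode (k−1)θ, so θ = 21/(k−1).
Need P(X < 70.7) = 0.95 with θ tied to k this way. Start at k = 2, θ = 21: P(X<70.7) ≈ 0.849.
Too low — raise k to concentrate. Iterating converges to k ≈ 2.76.
Then θ = 21/(2.76−1) ≈ 11.9.

k ≈ 2.76, θ ≈ 11.9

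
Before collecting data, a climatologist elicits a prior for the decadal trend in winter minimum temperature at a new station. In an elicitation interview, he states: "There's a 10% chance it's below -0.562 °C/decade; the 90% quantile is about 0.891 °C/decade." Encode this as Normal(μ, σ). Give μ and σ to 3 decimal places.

For Normal(μ,σ), the p-quantile is μ + z_p·σ. Here z_{0.1} = -1.282, z_{0.9} = 1.282.
So -0.562 = μ − 1.282σ and 0.891 = μ + 1.282σ.
Subtracting: σ = (0.891 − -0.562)/(1.282 − (-1.282)) = 0.567.
Then μ = -0.562 − (-1.282)·0.567 = 0.164.

μ = 0.164, σ = 0.567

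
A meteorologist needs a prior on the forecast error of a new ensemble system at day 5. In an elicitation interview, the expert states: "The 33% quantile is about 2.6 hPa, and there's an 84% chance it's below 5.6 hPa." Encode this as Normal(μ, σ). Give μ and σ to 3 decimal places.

For Normal(μ,σ), the p-quantile is μ + z_p·σ. Here z_{0.33} = -0.4399, z_{0.84} = 0.9945.
So 2.6 = μ − 0.4399σ and 5.6 = μ + 0.9945σ.
Subtracting: σ = (5.6 − 2.6)/(0.9945 − (-0.4399)) = 2.092.
Then μ = 2.6 − (-0.4399)·2.092 = 3.520.

μ = 3.520, σ = 2.092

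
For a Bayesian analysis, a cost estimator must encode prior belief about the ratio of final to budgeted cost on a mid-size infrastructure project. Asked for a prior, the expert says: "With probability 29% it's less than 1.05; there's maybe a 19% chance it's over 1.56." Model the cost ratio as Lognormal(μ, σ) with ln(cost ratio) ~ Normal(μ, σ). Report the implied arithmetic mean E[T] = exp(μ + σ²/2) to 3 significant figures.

If T ~ Lognormal(μ,σ) then ln T ~ Normal(μ,σ), so the p-quantile of ln T is μ + z_p·σ.
ln(1.05) = 0.04879 and ln(1.56) = 0.4447; z_{0.29} = -0.5534, z_{0.81} = 0.8779.
σ = (0.4447 − 0.04879)/(0.8779 − (-0.5534)) = 0.277.
μ = 0.04879 − (-0.5534)·0.277 = 0.202.
E[T] = exp(μ + σ²/2) = exp(0.202 + 0.0383) = 1.27.

E[T] ≈ 1.27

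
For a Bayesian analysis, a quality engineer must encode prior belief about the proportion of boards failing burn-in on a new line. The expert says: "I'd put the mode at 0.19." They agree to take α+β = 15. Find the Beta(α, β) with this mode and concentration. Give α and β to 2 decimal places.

α = 3.47, β = 11.53

For α,β > 1 the Beta mode is (α−1)/(α+β−2). With α+β = 15, the mode is (α−1)/13.
Set (α−1)/13 = 0.19 → α = 1 + 0.19·13 = 3.47.
β = 15 − α = 11.53.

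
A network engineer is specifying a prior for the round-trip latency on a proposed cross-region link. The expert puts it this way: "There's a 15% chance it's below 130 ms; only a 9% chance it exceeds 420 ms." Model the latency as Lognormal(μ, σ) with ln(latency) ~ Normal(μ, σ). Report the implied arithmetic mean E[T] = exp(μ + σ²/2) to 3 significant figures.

If T ~ Lognormal(μ,σ) then ln T ~ Normal(μ,σ), so the p-quantile of ln T is μ + z_p·σ.
ln(130) = 4.868 and ln(420) = 6.04; z_{0.15} = -1.036, z_{0.91} = 1.341.
σ = (6.04 − 4.868)/(1.341 − (-1.036)) = 0.493.
μ = 4.868 − (-1.036)·0.493 = 5.379.
E[T] = exp(μ + σ²/2) = exp(5.379 + 0.1217) = 245 ms.

E[T] ≈ 245 ms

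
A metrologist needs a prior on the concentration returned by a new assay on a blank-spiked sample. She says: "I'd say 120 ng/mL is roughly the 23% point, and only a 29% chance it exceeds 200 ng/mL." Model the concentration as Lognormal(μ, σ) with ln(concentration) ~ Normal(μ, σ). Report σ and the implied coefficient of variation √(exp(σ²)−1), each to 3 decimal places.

If T ~ Lognormal(μ,σ) then ln T ~ Normal(μ,σ), so the p-quantile of ln T is μ + z_p·σ.
ln(120) = 4.787 and ln(200) = 5.298; z_{0.23} = -0.7388, z_{0.71} = 0.5534.
σ = (5.298 − 4.787)/(0.5534 − (-0.7388)) = 0.395.
μ = 4.787 − (-0.7388)·0.395 = 5.080.
CV = √(exp(σ²)−1) = √(exp(0.1563)−1) = 0.411.

σ ≈ 0.395, CV ≈ 0.411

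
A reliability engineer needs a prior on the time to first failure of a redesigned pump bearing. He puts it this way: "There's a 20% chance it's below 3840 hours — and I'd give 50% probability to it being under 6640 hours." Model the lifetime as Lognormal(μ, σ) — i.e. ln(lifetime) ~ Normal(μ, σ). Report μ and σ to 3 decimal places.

If T ~ Lognormal(μ,σ) then ln T ~ Normal(μ,σ), so the p-quantile of ln T is μ + z_p·σ.
ln(3840) = 8.253 and ln(6640) = 8.801; z_{0.2} = -0.8416, z_{0.5} = 0.
σ = (8.801 − 8.253)/(0 − (-0.8416)) = 0.651.
μ = 8.253 − (-0.8416)·0.651 = 8.801.

μ ≈ 8.801, σ ≈ 0.651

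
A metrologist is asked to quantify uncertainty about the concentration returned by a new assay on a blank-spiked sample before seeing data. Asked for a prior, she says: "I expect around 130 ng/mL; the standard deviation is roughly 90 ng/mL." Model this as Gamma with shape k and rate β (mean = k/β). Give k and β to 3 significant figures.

For Gamma(k, rate β): mean = k/β, variance = k/β², so CV = 1/√k.
CV = SD/mean = 90/130 = 0.6923, hence k = 1/CV² = 2.09.
Then β = k/mean = 2.09/130 = 0.016.

k ≈ 2.09, β ≈ 0.016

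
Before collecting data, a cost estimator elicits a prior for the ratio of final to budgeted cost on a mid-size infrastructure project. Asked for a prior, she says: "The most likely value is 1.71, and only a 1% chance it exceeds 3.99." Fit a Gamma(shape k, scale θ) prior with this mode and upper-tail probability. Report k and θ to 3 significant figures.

k ≈ 7.63, θ ≈ 0.258

Gamma(k,θ) with k>1 has mode (k−1)θ, so θ = 1.71/(k−1).
Need P(X < 3.99) = 0.99 with θ tied to k this way. Start at k = 2, θ = 1.71: P(X<3.99) ≈ 0.677.
Too low — raise k to concentrate. Iterating converges to k ≈ 7.63.
Then θ = 1.71/(7.63−1) ≈ 0.258.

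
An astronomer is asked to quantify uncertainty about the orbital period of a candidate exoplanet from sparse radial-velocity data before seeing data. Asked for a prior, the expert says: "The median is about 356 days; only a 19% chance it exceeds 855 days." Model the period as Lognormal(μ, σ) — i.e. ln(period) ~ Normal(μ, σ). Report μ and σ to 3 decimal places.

If T ~ Lognormal(μ,σ) then ln T ~ Normal(μ,σ), so the p-quantile of ln T is μ + z_p·σ.
ln(356) = 5.875 and ln(855) = 6.751; z_{0.5} = 0, z_{0.81} = 0.8779.
σ = (6.751 − 5.875)/(0.8779 − (0)) = 0.998.
μ = 5.875 − (0)·0.998 = 5.875.

μ ≈ 5.875, σ ≈ 0.998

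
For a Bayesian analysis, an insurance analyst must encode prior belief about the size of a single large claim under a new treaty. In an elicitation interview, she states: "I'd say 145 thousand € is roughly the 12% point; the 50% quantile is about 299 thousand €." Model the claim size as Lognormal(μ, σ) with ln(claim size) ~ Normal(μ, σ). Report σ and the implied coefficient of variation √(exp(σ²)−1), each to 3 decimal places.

σ ≈ 0.616, CV ≈ 0.679

If T ~ Lognormal(μ,σ) then ln T ~ Normal(μ,σ), so the p-quantile of ln T is μ + z_p·σ.
ln(145) = 4.977 and ln(299) = 5.7; z_{0.12} = -1.175, z_{0.5} = 0.
σ = (5.7 − 4.977)/(0 − (-1.175)) = 0.616.
μ = 4.977 − (-1.175)·0.616 = 5.700.
CV = √(exp(σ²)−1) = √(exp(0.3794)−1) = 0.679.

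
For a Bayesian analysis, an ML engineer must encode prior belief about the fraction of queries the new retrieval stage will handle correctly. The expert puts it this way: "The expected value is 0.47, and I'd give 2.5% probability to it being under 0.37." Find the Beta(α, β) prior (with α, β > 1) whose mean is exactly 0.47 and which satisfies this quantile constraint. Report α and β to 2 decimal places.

α ≈ 43.75, β ≈ 49.34

With mean 0.47 fixed, write α = 0.47s, β = 0.53s where s = α+β.
Need P(θ < 0.37) = 0.025 under Beta(0.47s, 0.53s). Normal approximation: (q−m)/√(m(1−m)/s) ≈ z_{0.025} = -1.96, so s ≈ 0.47·0.53·(-1.96)²/(0.37−0.47)² = 95.7.
At s = 95.7: P(θ<0.37) ≈ 0.023. Adjusting to match 0.025 gives s ≈ 93.09.
So α = 0.47·93.09 ≈ 43.75, β = 0.53·93.09 ≈ 49.34.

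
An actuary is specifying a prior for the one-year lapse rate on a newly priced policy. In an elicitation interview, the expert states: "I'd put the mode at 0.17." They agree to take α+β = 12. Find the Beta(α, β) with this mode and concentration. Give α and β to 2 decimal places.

For α,β > 1 the Beta mode is (α−1)/(α+β−2). With α+β = 12, the mode is (α−1)/10.
Set (α−1)/10 = 0.17 → α = 1 + 0.17·10 = 2.70.
β = 12 − α = 9.30.

α = 2.70, β = 9.30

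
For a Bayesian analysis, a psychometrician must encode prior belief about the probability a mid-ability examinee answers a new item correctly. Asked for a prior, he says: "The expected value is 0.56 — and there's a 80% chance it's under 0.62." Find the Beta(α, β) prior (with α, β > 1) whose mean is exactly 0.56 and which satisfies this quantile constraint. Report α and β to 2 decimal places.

With mean 0.56 fixed, write α = 0.56s, β = 0.44s where s = α+β.
Need P(θ < 0.62) = 0.8 under Beta(0.56s, 0.44s). Normal approximation: (q−m)/√(m(1−m)/s) ≈ z_{0.8} = 0.842, so s ≈ 0.56·0.44·(0.842)²/(0.62−0.56)² = 48.5.
At s = 48.5: P(θ<0.62) ≈ 0.799. Adjusting to match 0.8 gives s ≈ 48.98.
So α = 0.56·48.98 ≈ 27.43, β = 0.44·48.98 ≈ 21.55.

α ≈ 27.43, β ≈ 21.55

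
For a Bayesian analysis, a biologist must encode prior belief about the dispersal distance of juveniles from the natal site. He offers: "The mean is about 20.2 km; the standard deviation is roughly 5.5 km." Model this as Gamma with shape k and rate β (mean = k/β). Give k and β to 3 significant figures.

For Gamma(k, rate β): mean = k/β, variance = k/β², so CV = 1/√k.
CV = SD/mean = 5.5/20.2 = 0.2723, hence k = 1/CV² = 13.5.
Then β = k/mean = 13.5/20.2 = 0.668.

k ≈ 13.5, β ≈ 0.668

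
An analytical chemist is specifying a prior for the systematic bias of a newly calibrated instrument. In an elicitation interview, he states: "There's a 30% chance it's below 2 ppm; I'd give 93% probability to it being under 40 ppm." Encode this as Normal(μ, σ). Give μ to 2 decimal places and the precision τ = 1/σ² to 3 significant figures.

For Normal(μ,σ), the p-quantile is μ + z_p·σ. Here z_{0.3} = -0.5244, z_{0.93} = 1.476.
So 2 = μ − 0.5244σ and 40 = μ + 1.476σ.
Subtracting: σ = (40 − 2)/(1.476 − (-0.5244)) = 19.00.
Then μ = 2 − (-0.5244)·19.00 = 11.96.
Precision τ = 1/σ² = 1/19² = 0.00277.

μ = 11.96, τ = 0.00277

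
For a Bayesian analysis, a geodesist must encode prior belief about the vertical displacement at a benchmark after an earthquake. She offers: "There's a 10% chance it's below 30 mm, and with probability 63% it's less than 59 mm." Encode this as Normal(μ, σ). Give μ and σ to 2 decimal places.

For Normal(μ,σ), the p-quantile is μ + z_p·σ. Here z_{0.1} = -1.282, z_{0.63} = 0.3319.
So 30 = μ − 1.282σ and 59 = μ + 0.3319σ.
Subtracting: σ = (59 − 30)/(0.3319 − (-1.282)) = 17.97.
Then μ = 30 − (-1.282)·17.97 = 53.04.

μ = 53.04, σ = 17.97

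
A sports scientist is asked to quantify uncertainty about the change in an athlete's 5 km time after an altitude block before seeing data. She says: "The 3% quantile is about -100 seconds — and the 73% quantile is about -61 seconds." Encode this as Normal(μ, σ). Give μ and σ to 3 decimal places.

μ = -70.584, σ = 15.640

The p-quantile of Normal(μ,σ) is μ + z_p·σ, with z_{0.03} = -1.881 and z_{0.73} = 0.6128.
Eliminate σ: μ = (z₂·x₁ − z₁·x₂)/(z₂ − z₁) = (0.6128·-100 − (-1.881)·-61)/2.494 = -70.584.
Then σ = (x₂ − x₁)/(z₂ − z₁) = (-61 − -100)/2.494 = 15.640.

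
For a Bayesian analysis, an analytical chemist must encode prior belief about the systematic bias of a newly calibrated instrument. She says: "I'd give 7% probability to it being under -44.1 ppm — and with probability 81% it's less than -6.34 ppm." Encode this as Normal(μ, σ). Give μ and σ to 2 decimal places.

For Normal(μ,σ), the p-quantile is μ + z_p·σ. Here z_{0.07} = -1.476, z_{0.81} = 0.8779.
So -44.1 = μ − 1.476σ and -6.34 = μ + 0.8779σ.
Subtracting: σ = (-6.34 − -44.1)/(0.8779 − (-1.476)) = 16.04.
Then μ = -44.1 − (-1.476)·16.04 = -20.42.

μ = -20.42, σ = 16.04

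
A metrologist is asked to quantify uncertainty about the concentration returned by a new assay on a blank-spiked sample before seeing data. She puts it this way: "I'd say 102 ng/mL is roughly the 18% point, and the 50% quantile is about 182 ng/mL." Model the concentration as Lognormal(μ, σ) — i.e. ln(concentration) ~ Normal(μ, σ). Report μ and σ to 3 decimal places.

If T ~ Lognormal(μ,σ) then ln T ~ Normal(μ,σ), so the p-quantile of ln T is μ + z_p·σ.
ln(102) = 4.625 and ln(182) = 5.204; z_{0.18} = -0.9154, z_{0.5} = 0.
σ = (5.204 − 4.625)/(0 − (-0.9154)) = 0.633.
μ = 4.625 − (-0.9154)·0.633 = 5.204.

μ ≈ 5.204, σ ≈ 0.633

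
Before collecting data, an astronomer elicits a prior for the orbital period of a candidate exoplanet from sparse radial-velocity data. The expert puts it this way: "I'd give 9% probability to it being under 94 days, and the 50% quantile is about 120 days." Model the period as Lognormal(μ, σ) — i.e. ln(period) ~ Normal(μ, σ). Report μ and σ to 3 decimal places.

If T ~ Lognormal(μ,σ) then ln T ~ Normal(μ,σ), so the p-quantile of ln T is μ + z_p·σ.
ln(94) = 4.543 and ln(120) = 4.787; z_{0.09} = -1.341, z_{0.5} = 0.
σ = (4.787 − 4.543)/(0 − (-1.341)) = 0.182.
μ = 4.543 − (-1.341)·0.182 = 4.787.

μ ≈ 4.787, σ ≈ 0.182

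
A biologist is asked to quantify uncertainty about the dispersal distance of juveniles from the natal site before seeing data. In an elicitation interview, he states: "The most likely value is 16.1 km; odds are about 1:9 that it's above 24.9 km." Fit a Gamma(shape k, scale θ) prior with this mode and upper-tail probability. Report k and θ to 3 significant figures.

Gamma(k,θ) with k>1 has mode (k−1)θ, so θ = 16.1/(k−1).
Need P(X < 24.9) = 0.9 with θ tied to k this way. Start at k = 2, θ = 16.1: P(X<24.9) ≈ 0.458.
Too low — raise k to concentrate. Iterating converges to k ≈ 10.8.
Then θ = 16.1/(10.8−1) ≈ 1.64.

k ≈ 10.8, θ ≈ 1.64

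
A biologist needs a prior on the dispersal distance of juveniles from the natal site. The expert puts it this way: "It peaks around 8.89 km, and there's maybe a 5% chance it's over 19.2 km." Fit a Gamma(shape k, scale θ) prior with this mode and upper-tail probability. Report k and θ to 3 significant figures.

Gamma(k,θ) with k>1 has mode (k−1)θ, so θ = 8.89/(k−1).
Need P(X < 19.2) = 0.95 with θ tied to k this way. Start at k = 2, θ = 8.89: P(X<19.2) ≈ 0.636.
Too low — raise k to concentrate. Iterating converges to k ≈ 5.65.
Then θ = 8.89/(5.65−1) ≈ 1.91.

k ≈ 5.65, θ ≈ 1.91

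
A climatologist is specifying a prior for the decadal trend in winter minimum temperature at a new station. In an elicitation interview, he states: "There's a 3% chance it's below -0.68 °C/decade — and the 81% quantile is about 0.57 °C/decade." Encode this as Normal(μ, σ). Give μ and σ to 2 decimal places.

μ = 0.17, σ = 0.45

The p-quantile of Normal(μ,σ) is μ + z_p·σ, with z_{0.03} = -1.881 and z_{0.81} = 0.8779.
Eliminate σ: μ = (z₂·x₁ − z₁·x₂)/(z₂ − z₁) = (0.8779·-0.68 − (-1.881)·0.57)/2.759 = 0.17.
Then σ = (x₂ − x₁)/(z₂ − z₁) = (0.57 − -0.68)/2.759 = 0.45.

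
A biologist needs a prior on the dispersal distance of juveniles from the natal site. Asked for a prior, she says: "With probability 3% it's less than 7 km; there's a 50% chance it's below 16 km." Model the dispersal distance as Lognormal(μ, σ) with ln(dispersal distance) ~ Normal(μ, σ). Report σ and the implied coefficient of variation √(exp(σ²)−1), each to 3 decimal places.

σ ≈ 0.440, CV ≈ 0.462

If T ~ Lognormal(μ,σ) then ln T ~ Normal(μ,σ), so the p-quantile of ln T is μ + z_p·σ.
ln(7) = 1.946 and ln(16) = 2.773; z_{0.03} = -1.881, z_{0.5} = 0.
σ = (2.773 − 1.946)/(0 − (-1.881)) = 0.440.
μ = 1.946 − (-1.881)·0.440 = 2.773.
CV = √(exp(σ²)−1) = √(exp(0.1932)−1) = 0.462.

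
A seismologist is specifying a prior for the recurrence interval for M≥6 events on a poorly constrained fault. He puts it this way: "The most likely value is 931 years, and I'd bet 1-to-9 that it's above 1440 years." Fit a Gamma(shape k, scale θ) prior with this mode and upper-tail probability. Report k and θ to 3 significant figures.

k ≈ 10.8, θ ≈ 94.7

Gamma(k,θ) with k>1 has mode (k−1)θ, so θ = 931/(k−1).
Need P(X < 1440) = 0.9 with θ tied to k this way. Start at k = 2, θ = 931: P(X<1440) ≈ 0.458.
Too low — raise k to concentrate. Iterating converges to k ≈ 10.8.
Then θ = 931/(10.8−1) ≈ 94.7.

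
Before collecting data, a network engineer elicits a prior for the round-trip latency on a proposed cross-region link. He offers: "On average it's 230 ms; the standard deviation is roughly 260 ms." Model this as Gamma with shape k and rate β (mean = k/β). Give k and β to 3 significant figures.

k ≈ 0.783, β ≈ 0.0034

For Gamma(k, rate β): mean = k/β, variance = k/β², so CV = 1/√k.
CV = SD/mean = 260/230 = 1.13, hence k = 1/CV² = 0.783.
Then β = k/mean = 0.783/230 = 0.0034.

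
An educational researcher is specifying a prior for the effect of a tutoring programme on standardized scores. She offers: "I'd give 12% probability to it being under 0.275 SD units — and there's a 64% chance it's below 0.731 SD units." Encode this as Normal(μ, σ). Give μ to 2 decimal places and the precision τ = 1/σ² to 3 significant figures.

μ = 0.62, τ = 11.3

The p-quantile of Normal(μ,σ) is μ + z_p·σ, with z_{0.12} = -1.175 and z_{0.64} = 0.3585.
Eliminate σ: μ = (z₂·x₁ − z₁·x₂)/(z₂ − z₁) = (0.3585·0.275 − (-1.175)·0.731)/1.533 = 0.62.
Then σ = (x₂ − x₁)/(z₂ − z₁) = (0.731 − 0.275)/1.533 = 0.30.
Precision τ = 1/σ² = 1/0.2974² = 11.3.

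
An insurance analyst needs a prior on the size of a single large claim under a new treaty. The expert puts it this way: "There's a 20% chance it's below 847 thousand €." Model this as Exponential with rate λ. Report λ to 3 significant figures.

P(T < 847.0) = 1 − e^(−λ·847.0) = 0.2, so λ = −ln(1−0.2)/847.0 = −ln(0.8)/847.0 = 0.000263.

λ ≈ 0.000263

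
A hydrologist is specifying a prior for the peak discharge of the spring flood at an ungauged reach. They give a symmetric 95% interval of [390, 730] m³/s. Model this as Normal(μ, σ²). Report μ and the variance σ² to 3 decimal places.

μ = 560.000, σ² = 7523.184

A symmetric 95% interval runs μ ± z·σ with z = 1.96.
Half-width = 170, so σ = 170/1.96 = 86.7363 and σ² = 7523.184.
μ is the interval midpoint, 560.000.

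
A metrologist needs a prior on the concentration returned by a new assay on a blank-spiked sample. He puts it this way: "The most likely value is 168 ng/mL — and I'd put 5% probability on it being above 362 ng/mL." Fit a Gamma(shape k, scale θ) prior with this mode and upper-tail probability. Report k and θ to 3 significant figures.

Gamma(k,θ) with k>1 has mode (k−1)θ, so θ = 168/(k−1).
Need P(X < 362) = 0.95 with θ tied to k this way. Start at k = 2, θ = 168: P(X<362) ≈ 0.634.
Too low — raise k to concentrate. Iterating converges to k ≈ 5.68.
Then θ = 168/(5.68−1) ≈ 35.9.

k ≈ 5.68, θ ≈ 35.9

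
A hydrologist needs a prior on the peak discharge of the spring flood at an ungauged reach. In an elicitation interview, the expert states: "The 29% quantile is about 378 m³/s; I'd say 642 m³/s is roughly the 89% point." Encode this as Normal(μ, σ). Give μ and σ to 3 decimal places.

The p-quantile of Normal(μ,σ) is μ + z_p·σ, with z_{0.29} = -0.5534 and z_{0.89} = 1.227.
Eliminate σ: μ = (z₂·x₁ − z₁·x₂)/(z₂ − z₁) = (1.227·378 − (-0.5534)·642)/1.78 = 460.079.
Then σ = (x₂ − x₁)/(z₂ − z₁) = (642 − 378)/1.78 = 148.322.

μ = 460.079, σ = 148.322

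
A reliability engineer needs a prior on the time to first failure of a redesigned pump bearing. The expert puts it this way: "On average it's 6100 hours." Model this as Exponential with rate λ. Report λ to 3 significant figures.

λ ≈ 0.000164

Exponential mean = 1/λ, so λ = 1/6100.0 = 0.000164.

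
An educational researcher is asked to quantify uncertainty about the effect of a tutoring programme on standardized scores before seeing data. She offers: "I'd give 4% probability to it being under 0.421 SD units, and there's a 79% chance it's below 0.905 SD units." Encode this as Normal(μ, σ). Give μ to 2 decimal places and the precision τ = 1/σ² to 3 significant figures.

For Normal(μ,σ), the p-quantile is μ + z_p·σ. Here z_{0.04} = -1.751, z_{0.79} = 0.8064.
So 0.421 = μ − 1.751σ and 0.905 = μ + 0.8064σ.
Subtracting: σ = (0.905 − 0.421)/(0.8064 − (-1.751)) = 0.19.
Then μ = 0.421 − (-1.751)·0.19 = 0.75.
Precision τ = 1/σ² = 1/0.1893² = 27.9.

μ = 0.75, τ = 27.9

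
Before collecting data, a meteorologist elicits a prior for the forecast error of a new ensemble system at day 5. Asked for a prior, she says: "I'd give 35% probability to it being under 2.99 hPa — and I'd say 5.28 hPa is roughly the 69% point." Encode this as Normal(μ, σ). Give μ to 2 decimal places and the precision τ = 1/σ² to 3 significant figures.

For Normal(μ,σ), the p-quantile is μ + z_p·σ. Here z_{0.35} = -0.3853, z_{0.69} = 0.4959.
So 2.99 = μ − 0.3853σ and 5.28 = μ + 0.4959σ.
Subtracting: σ = (5.28 − 2.99)/(0.4959 − (-0.3853)) = 2.60.
Then μ = 2.99 − (-0.3853)·2.60 = 3.99.
Precision τ = 1/σ² = 1/2.599² = 0.148.

μ = 3.99, τ = 0.148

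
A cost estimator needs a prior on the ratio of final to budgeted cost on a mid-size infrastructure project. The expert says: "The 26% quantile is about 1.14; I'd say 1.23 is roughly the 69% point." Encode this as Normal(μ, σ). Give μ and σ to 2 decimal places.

The p-quantile of Normal(μ,σ) is μ + z_p·σ, with z_{0.26} = -0.6433 and z_{0.69} = 0.4959.
Eliminate σ: μ = (z₂·x₁ − z₁·x₂)/(z₂ − z₁) = (0.4959·1.14 − (-0.6433)·1.23)/1.139 = 1.19.
Then σ = (x₂ − x₁)/(z₂ − z₁) = (1.23 − 1.14)/1.139 = 0.08.

μ = 1.19, σ = 0.08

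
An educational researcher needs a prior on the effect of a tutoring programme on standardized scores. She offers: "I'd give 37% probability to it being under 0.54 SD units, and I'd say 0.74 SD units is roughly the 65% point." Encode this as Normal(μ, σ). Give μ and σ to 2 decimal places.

For Normal(μ,σ), the p-quantile is μ + z_p·σ. Here z_{0.37} = -0.3319, z_{0.65} = 0.3853.
So 0.54 = μ − 0.3319σ and 0.74 = μ + 0.3853σ.
Subtracting: σ = (0.74 − 0.54)/(0.3853 − (-0.3319)) = 0.28.
Then μ = 0.54 − (-0.3319)·0.28 = 0.63.

μ = 0.63, σ = 0.28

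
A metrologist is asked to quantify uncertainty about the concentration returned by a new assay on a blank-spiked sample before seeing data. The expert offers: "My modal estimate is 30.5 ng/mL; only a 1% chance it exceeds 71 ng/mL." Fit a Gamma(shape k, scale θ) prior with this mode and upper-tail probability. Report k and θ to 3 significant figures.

k ≈ 7.68, θ ≈ 4.57

Gamma(k,θ) with k>1 has mode (k−1)θ, so θ = 30.5/(k−1).
Need P(X < 71) = 0.99 with θ tied to k this way. Start at k = 2, θ = 30.5: P(X<71) ≈ 0.676.
Too low — raise k to concentrate. Iterating converges to k ≈ 7.68.
Then θ = 30.5/(7.68−1) ≈ 4.57.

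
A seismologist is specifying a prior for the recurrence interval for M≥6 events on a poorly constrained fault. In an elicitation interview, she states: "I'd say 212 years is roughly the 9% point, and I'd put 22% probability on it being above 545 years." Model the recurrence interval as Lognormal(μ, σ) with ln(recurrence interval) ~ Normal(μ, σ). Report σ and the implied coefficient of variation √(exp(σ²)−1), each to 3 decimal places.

If T ~ Lognormal(μ,σ) then ln T ~ Normal(μ,σ), so the p-quantile of ln T is μ + z_p·σ.
ln(212) = 5.357 and ln(545) = 6.301; z_{0.09} = -1.341, z_{0.78} = 0.7722.
σ = (6.301 − 5.357)/(0.7722 − (-1.341)) = 0.447.
μ = 5.357 − (-1.341)·0.447 = 5.956.
CV = √(exp(σ²)−1) = √(exp(0.1997)−1) = 0.470.

σ ≈ 0.447, CV ≈ 0.470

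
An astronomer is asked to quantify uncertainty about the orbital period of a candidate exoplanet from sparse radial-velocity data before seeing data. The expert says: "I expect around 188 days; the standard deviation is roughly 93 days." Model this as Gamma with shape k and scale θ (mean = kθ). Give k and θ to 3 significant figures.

k ≈ 4.09, θ ≈ 46

For Gamma(k, scale θ): mean = kθ, variance = kθ², so CV = 1/√k.
CV = SD/mean = 93/188 = 0.4947, hence k = 1/CV² = 4.09.
Then θ = mean/k = 188/4.09 = 46.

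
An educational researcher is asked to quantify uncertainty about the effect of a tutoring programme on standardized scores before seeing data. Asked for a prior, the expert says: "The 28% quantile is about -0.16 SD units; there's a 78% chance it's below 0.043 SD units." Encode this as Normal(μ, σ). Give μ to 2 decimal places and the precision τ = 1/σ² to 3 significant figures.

The p-quantile of Normal(μ,σ) is μ + z_p·σ, with z_{0.28} = -0.5828 and z_{0.78} = 0.7722.
Eliminate σ: μ = (z₂·x₁ − z₁·x₂)/(z₂ − z₁) = (0.7722·-0.16 − (-0.5828)·0.043)/1.355 = -0.07.
Then σ = (x₂ − x₁)/(z₂ − z₁) = (0.043 − -0.16)/1.355 = 0.15.
Precision τ = 1/σ² = 1/0.1498² = 44.6.

μ = -0.07, τ = 44.6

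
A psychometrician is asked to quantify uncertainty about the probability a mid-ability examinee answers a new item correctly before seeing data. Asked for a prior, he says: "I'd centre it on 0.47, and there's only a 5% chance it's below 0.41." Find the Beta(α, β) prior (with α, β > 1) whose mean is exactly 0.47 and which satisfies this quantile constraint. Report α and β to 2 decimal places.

With mean 0.47 fixed, write α = 0.47s, β = 0.53s where s = α+β.
Need P(θ < 0.41) = 0.05 under Beta(0.47s, 0.53s). Normal approximation: (q−m)/√(m(1−m)/s) ≈ z_{0.05} = -1.64, so s ≈ 0.47·0.53·(-1.64)²/(0.41−0.47)² = 187.2.
At s = 187.2: P(θ<0.41) ≈ 0.049. Adjusting to match 0.05 gives s ≈ 185.20.
So α = 0.47·185.20 ≈ 87.04, β = 0.53·185.20 ≈ 98.16.

α ≈ 87.04, β ≈ 98.16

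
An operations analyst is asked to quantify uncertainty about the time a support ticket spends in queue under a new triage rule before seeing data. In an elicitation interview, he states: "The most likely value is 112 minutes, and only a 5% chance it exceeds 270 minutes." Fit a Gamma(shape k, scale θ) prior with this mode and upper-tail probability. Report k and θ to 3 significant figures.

k ≈ 4.52, θ ≈ 31.8

Gamma(k,θ) with k>1 has mode (k−1)θ, so θ = 112/(k−1).
Need P(X < 270) = 0.95 with θ tied to k this way. Start at k = 2, θ = 112: P(X<270) ≈ 0.694.
Too low — raise k to concentrate. Iterating converges to k ≈ 4.52.
Then θ = 112/(4.52−1) ≈ 31.8.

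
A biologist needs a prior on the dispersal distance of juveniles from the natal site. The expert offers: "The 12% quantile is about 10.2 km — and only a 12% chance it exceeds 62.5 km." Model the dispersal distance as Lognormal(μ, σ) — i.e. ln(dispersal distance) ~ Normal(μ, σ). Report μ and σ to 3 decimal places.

μ ≈ 3.229, σ ≈ 0.771

If T ~ Lognormal(μ,σ) then ln T ~ Normal(μ,σ), so the p-quantile of ln T is μ + z_p·σ.
ln(10.2) = 2.322 and ln(62.5) = 4.135; z_{0.12} = -1.175, z_{0.88} = 1.175.
σ = (4.135 − 2.322)/(1.175 − (-1.175)) = 0.771.
μ = 2.322 − (-1.175)·0.771 = 3.229.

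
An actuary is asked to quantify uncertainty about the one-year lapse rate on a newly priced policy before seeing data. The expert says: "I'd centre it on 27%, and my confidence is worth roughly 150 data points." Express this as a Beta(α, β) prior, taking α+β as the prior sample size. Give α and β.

Under the effective-sample-size interpretation, Beta(α, β) has prior mean α/(α+β) and prior sample size α+β.
So α+β = 150 and α/(α+β) = 0.27, giving α = 0.27·150 = 40.5 and β = 150 − 40.5 = 109.5.

α = 40.5, β = 109.5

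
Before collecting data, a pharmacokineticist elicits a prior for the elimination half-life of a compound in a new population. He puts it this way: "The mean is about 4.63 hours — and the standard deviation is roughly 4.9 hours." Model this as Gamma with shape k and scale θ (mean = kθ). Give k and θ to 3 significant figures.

k ≈ 0.893, θ ≈ 5.19

For Gamma(k, scale θ): mean = kθ, variance = kθ², so CV = 1/√k.
CV = SD/mean = 4.9/4.63 = 1.058, hence k = 1/CV² = 0.893.
Then θ = mean/k = 4.63/0.893 = 5.19.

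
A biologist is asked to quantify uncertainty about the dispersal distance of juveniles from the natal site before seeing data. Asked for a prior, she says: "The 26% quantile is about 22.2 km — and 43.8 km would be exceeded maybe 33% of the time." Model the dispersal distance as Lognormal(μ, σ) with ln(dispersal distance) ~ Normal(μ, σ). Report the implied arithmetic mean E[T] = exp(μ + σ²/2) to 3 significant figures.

If T ~ Lognormal(μ,σ) then ln T ~ Normal(μ,σ), so the p-quantile of ln T is μ + z_p·σ.
ln(22.2) = 3.1 and ln(43.8) = 3.78; z_{0.26} = -0.6433, z_{0.67} = 0.4399.
σ = (3.78 − 3.1)/(0.4399 − (-0.6433)) = 0.627.
μ = 3.1 − (-0.6433)·0.627 = 3.504.
E[T] = exp(μ + σ²/2) = exp(3.504 + 0.1968) = 40.5 km.

E[T] ≈ 40.5 km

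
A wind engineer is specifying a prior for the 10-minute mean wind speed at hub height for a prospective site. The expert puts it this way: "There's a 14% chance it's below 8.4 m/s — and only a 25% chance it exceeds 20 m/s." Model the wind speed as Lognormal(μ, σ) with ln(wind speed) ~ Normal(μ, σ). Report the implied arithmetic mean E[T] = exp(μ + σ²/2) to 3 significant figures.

E[T] ≈ 16.2 m/s

If T ~ Lognormal(μ,σ) then ln T ~ Normal(μ,σ), so the p-quantile of ln T is μ + z_p·σ.
ln(8.4) = 2.128 and ln(20) = 2.996; z_{0.14} = -1.08, z_{0.75} = 0.6745.
σ = (2.996 − 2.128)/(0.6745 − (-1.08)) = 0.494.
μ = 2.128 − (-1.08)·0.494 = 2.662.
E[T] = exp(μ + σ²/2) = exp(2.662 + 0.1222) = 16.2 m/s.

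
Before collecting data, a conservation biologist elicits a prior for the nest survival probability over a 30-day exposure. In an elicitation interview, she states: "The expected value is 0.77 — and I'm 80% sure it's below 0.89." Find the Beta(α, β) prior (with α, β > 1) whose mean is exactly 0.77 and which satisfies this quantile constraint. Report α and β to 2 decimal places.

α ≈ 6.86, β ≈ 2.05

With mean 0.77 fixed, write α = 0.77s, β = 0.23s where s = α+β.
Need P(θ < 0.89) = 0.8 under Beta(0.77s, 0.23s). Normal approximation: (q−m)/√(m(1−m)/s) ≈ z_{0.8} = 0.842, so s ≈ 0.77·0.23·(0.842)²/(0.89−0.77)² = 8.7.
At s = 8.7: P(θ<0.89) ≈ 0.796. Adjusting to match 0.8 gives s ≈ 8.92.
So α = 0.77·8.92 ≈ 6.86, β = 0.23·8.92 ≈ 2.05.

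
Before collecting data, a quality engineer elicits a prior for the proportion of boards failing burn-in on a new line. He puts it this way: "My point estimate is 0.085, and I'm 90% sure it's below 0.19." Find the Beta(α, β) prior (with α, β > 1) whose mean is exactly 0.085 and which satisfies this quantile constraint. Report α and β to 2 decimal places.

α ≈ 1.05, β ≈ 11.33

With mean 0.085 fixed, write α = 0.085s, β = 0.915s where s = α+β.
Need P(θ < 0.19) = 0.9 under Beta(0.085s, 0.915s). Normal approximation: (q−m)/√(m(1−m)/s) ≈ z_{0.9} = 1.28, so s ≈ 0.085·0.915·(1.28)²/(0.19−0.085)² = 11.6.
At s = 11.6: P(θ<0.19) ≈ 0.895. Adjusting to match 0.9 gives s ≈ 12.39.
So α = 0.085·12.39 ≈ 1.05, β = 0.915·12.39 ≈ 11.33.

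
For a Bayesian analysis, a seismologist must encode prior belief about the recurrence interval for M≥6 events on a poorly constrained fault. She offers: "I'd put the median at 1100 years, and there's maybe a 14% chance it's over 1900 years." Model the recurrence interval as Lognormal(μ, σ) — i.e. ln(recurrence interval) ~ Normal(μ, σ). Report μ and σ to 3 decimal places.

If T ~ Lognormal(μ,σ) then ln T ~ Normal(μ,σ), so the p-quantile of ln T is μ + z_p·σ.
ln(1100) = 7.003 and ln(1900) = 7.55; z_{0.5} = 0, z_{0.86} = 1.08.
σ = (7.55 − 7.003)/(1.08 − (0)) = 0.506.
μ = 7.003 − (0)·0.506 = 7.003.

μ ≈ 7.003, σ ≈ 0.506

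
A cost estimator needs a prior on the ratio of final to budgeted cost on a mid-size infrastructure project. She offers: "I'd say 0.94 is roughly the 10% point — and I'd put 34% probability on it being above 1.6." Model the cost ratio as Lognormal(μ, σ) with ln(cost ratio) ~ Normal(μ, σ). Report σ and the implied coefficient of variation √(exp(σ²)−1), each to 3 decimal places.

σ ≈ 0.314, CV ≈ 0.322

If T ~ Lognormal(μ,σ) then ln T ~ Normal(μ,σ), so the p-quantile of ln T is μ + z_p·σ.
ln(0.94) = -0.06188 and ln(1.6) = 0.47; z_{0.1} = -1.282, z_{0.66} = 0.4125.
σ = (0.47 − -0.06188)/(0.4125 − (-1.282)) = 0.314.
μ = -0.06188 − (-1.282)·0.314 = 0.341.
CV = √(exp(σ²)−1) = √(exp(0.0986)−1) = 0.322.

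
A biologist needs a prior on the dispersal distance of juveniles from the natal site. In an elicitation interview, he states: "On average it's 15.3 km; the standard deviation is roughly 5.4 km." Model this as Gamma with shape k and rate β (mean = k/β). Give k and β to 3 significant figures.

For Gamma(k, rate β): mean = k/β, variance = k/β², so CV = 1/√k.
CV = SD/mean = 5.4/15.3 = 0.3529, hence k = 1/CV² = 8.03.
Then β = k/mean = 8.03/15.3 = 0.525.

k ≈ 8.03, β ≈ 0.525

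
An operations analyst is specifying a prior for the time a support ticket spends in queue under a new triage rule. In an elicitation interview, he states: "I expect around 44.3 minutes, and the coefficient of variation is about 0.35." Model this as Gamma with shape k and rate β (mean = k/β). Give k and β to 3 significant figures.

k ≈ 8.16, β ≈ 0.184

For Gamma(k, rate β): mean = k/β, variance = k/β², so CV = 1/√k.
CV = 0.35, hence k = 1/CV² = 8.16.
Then β = k/mean = 8.16/44.3 = 0.184.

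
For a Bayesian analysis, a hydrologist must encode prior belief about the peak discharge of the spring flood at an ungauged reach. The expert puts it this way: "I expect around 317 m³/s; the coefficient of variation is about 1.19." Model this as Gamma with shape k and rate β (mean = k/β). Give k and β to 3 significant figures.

For Gamma(k, rate β): mean = k/β, variance = k/β², so CV = 1/√k.
CV = 1.19, hence k = 1/CV² = 0.706.
Then β = k/mean = 0.706/317 = 0.00223.

k ≈ 0.706, β ≈ 0.00223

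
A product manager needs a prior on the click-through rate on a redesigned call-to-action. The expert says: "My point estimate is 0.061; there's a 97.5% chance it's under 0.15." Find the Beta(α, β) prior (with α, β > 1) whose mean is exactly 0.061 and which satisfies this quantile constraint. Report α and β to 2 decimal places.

With mean 0.061 fixed, write α = 0.061s, β = 0.939s where s = α+β.
Need P(θ < 0.15) = 0.975 under Beta(0.061s, 0.939s). Normal approximation: (q−m)/√(m(1−m)/s) ≈ z_{0.975} = 1.96, so s ≈ 0.061·0.939·(1.96)²/(0.15−0.061)² = 27.8.
At s = 27.8: P(θ<0.15) ≈ 0.952. Adjusting to match 0.975 gives s ≈ 41.73.
So α = 0.061·41.73 ≈ 2.55, β = 0.939·41.73 ≈ 39.18.

α ≈ 2.55, β ≈ 39.18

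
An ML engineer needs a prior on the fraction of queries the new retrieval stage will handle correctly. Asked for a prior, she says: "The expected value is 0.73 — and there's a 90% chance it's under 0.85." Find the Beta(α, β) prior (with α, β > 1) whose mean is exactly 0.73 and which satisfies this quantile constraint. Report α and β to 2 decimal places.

α ≈ 14.56, β ≈ 5.38

With mean 0.73 fixed, write α = 0.73s, β = 0.27s where s = α+β.
Need P(θ < 0.85) = 0.9 under Beta(0.73s, 0.27s). Normal approximation: (q−m)/√(m(1−m)/s) ≈ z_{0.9} = 1.28, so s ≈ 0.73·0.27·(1.28)²/(0.85−0.73)² = 22.5.
At s = 22.5: P(θ<0.85) ≈ 0.915. Adjusting to match 0.9 gives s ≈ 19.94.
So α = 0.73·19.94 ≈ 14.56, β = 0.27·19.94 ≈ 5.38.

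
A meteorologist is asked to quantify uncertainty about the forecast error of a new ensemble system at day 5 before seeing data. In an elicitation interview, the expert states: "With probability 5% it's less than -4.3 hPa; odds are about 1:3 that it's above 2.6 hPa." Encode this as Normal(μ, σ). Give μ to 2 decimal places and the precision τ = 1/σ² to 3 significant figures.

μ = 0.59, τ = 0.113

The p-quantile of Normal(μ,σ) is μ + z_p·σ, with z_{0.05} = -1.645 and z_{0.75} = 0.6745.
Eliminate σ: μ = (z₂·x₁ − z₁·x₂)/(z₂ − z₁) = (0.6745·-4.3 − (-1.645)·2.6)/2.319 = 0.59.
Then σ = (x₂ − x₁)/(z₂ − z₁) = (2.6 − -4.3)/2.319 = 2.97.
Precision τ = 1/σ² = 1/2.975² = 0.113.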